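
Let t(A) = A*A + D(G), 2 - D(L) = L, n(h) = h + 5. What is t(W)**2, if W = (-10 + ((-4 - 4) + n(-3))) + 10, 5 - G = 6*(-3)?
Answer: 225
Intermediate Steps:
G = 23 (G = 5 - 6*(-3) = 5 - 1*(-18) = 5 + 18 = 23)
n(h) = 5 + h
D(L) = 2 - L
W = -6 (W = (-10 + ((-4 - 4) + (5 - 3))) + 10 = (-10 + (-8 + 2)) + 10 = (-10 - 6) + 10 = -16 + 10 = -6)
t(A) = -21 + A**2 (t(A) = A*A + (2 - 1*23) = A**2 + (2 - 23) = A**2 - 21 = -21 + A**2)
t(W)**2 = (-21 + (-6)**2)**2 = (-21 + 36)**2 = 15**2 = 225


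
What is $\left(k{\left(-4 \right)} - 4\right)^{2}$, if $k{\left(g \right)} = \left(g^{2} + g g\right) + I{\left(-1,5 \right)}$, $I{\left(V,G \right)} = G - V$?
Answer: $1156$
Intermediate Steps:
$k{\left(g \right)} = 6 + 2 g^{2}$ ($k{\left(g \right)} = \left(g^{2} + g g\right) + \left(5 - -1\right) = \left(g^{2} + g^{2}\right) + \left(5 + 1\right) = 2 g^{2} + 6 = 6 + 2 g^{2}$)
$\left(k{\left(-4 \right)} - 4\right)^{2} = \left(\left(6 + 2 \left(-4\right)^{2}\right) - 4\right)^{2} = \left(\left(6 + 2 \cdot 16\right) - 4\right)^{2} = \left(\left(6 + 32\right) - 4\right)^{2} = \left(38 - 4\right)^{2} = 34^{2} = 1156$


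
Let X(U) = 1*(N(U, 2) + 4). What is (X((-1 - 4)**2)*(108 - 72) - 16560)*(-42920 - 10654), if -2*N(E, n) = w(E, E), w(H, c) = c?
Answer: 903579084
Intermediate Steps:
N(E, n) = -E/2
X(U) = 4 - U/2 (X(U) = 1*(-U/2 + 4) = 1*(4 - U/2) = 4 - U/2)
(X((-1 - 4)**2)*(108 - 72) - 16560)*(-42920 - 10654) = ((4 - (-1 - 4)**2/2)*(108 - 72) - 16560)*(-42920 - 10654) = ((4 - 1/2*(-5)**2)*36 - 16560)*(-53574) = ((4 - 1/2*25)*36 - 16560)*(-53574) = ((4 - 25/2)*36 - 16560)*(-53574) = (-17/2*36 - 16560)*(-53574) = (-306 - 16560)*(-53574) = -16866*(-53574) = 903579084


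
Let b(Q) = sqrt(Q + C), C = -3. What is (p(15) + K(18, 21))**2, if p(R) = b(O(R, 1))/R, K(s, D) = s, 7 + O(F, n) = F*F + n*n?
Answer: 8124/25 + 72*sqrt(6)/5 ≈ 360.23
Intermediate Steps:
O(F, n) = -7 + F**2 + n**2 (O(F, n) = -7 + (F*F + n*n) = -7 + (F**2 + n**2) = -7 + F**2 + n**2)
b(Q) = sqrt(-3 + Q) (b(Q) = sqrt(Q - 3) = sqrt(-3 + Q))
p(R) = sqrt(-9 + R**2)/R (p(R) = sqrt(-3 + (-7 + R**2 + 1**2))/R = sqrt(-3 + (-7 + R**2 + 1))/R = sqrt(-3 + (-6 + R**2))/R = sqrt(-9 + R**2)/R)
(p(15) + K(18, 21))**2 = (sqrt(-9 + 15**2)/15 + 18)**2 = (sqrt(-9 + 225)/15 + 18)**2 = (sqrt(216)/15 + 18)**2 = ((6*sqrt(6))/15 + 18)**2 = (2*sqrt(6)/5 + 18)**2 = (18 + 2*sqrt(6)/5)**2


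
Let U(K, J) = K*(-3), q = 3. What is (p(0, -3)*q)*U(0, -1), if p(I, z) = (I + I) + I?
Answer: 0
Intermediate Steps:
U(K, J) = -3*K
p(I, z) = 3*I (p(I, z) = 2*I + I = 3*I)
(p(0, -3)*q)*U(0, -1) = ((3*0)*3)*(-3*0) = (0*3)*0 = 0*0 = 0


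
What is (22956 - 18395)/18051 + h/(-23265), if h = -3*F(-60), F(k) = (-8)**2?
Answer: 1106843/4241985 ≈ 0.26093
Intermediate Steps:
F(k) = 64
h = -192 (h = -3*64 = -192)
(22956 - 18395)/18051 + h/(-23265) = (22956 - 18395)/18051 - 192/(-23265) = 4561*(1/18051) - 192*(-1/23265) = 4561/18051 + 64/7755 = 1106843/4241985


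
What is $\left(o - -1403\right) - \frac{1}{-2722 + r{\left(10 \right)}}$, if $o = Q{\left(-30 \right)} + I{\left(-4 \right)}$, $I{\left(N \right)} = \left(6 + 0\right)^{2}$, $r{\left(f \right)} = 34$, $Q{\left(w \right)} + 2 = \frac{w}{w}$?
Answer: $\frac{3865345}{2688} \approx 1438.0$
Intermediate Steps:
$Q{\left(w \right)} = -1$ ($Q{\left(w \right)} = -2 + \frac{w}{w} = -2 + 1 = -1$)
$I{\left(N \right)} = 36$ ($I{\left(N \right)} = 6^{2} = 36$)
$o = 35$ ($o = -1 + 36 = 35$)
$\left(o - -1403\right) - \frac{1}{-2722 + r{\left(10 \right)}} = \left(35 - -1403\right) - \frac{1}{-2722 + 34} = \left(35 + 1403\right) - \frac{1}{-2688} = 1438 - - \frac{1}{2688} = 1438 + \frac{1}{2688} = \frac{3865345}{2688}$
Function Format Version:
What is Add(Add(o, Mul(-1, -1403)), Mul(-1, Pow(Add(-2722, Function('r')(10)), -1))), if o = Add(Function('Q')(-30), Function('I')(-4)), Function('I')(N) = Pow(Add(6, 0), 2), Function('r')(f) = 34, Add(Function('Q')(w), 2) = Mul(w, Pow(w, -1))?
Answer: Rational(3865345, 2688) ≈ 1438.0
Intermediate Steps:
Function('Q')(w) = -1 (Function('Q')(w) = Add(-2, Mul(w, Pow(w, -1))) = Add(-2, 1) = -1)
Function('I')(N) = 36 (Function('I')(N) = Pow(6, 2) = 36)
o = 35 (o = Add(-1, 36) = 35)
Add(Add(o, Mul(-1, -1403)), Mul(-1, Pow(Add(-2722, Function('r')(10)), -1))) = Add(Add(35, Mul(-1, -1403)), Mul(-1, Pow(Add(-2722, 34), -1))) = Add(Add(35, 1403), Mul(-1, Pow(-2688, -1))) = Add(1438, Mul(-1, Rational(-1, 2688))) = Add(1438, Rational(1, 2688)) = Rational(3865345, 2688)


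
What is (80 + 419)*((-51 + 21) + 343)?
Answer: 156187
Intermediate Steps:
(80 + 419)*((-51 + 21) + 343) = 499*(-30 + 343) = 499*313 = 156187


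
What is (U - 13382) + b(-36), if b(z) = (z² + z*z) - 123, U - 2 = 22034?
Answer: 11123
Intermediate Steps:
U = 22036 (U = 2 + 22034 = 22036)
b(z) = -123 + 2*z² (b(z) = (z² + z²) - 123 = 2*z² - 123 = -123 + 2*z²)
(U - 13382) + b(-36) = (22036 - 13382) + (-123 + 2*(-36)²) = 8654 + (-123 + 2*1296) = 8654 + (-123 + 2592) = 8654 + 2469 = 11123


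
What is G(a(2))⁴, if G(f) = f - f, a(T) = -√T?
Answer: 0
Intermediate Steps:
G(f) = 0
G(a(2))⁴ = 0⁴ = 0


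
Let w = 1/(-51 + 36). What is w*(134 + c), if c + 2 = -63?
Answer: -23/5 ≈ -4.6000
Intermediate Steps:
c = -65 (c = -2 - 63 = -65)
w = -1/15 (w = 1/(-15) = -1/15 ≈ -0.066667)
w*(134 + c) = -(134 - 65)/15 = -1/15*69 = -23/5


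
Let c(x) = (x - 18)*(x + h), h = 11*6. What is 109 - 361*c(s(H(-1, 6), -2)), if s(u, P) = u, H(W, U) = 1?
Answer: 411288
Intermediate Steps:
h = 66
c(x) = (-18 + x)*(66 + x) (c(x) = (x - 18)*(x + 66) = (-18 + x)*(66 + x))
109 - 361*c(s(H(-1, 6), -2)) = 109 - 361*(-1188 + 1² + 48*1) = 109 - 361*(-1188 + 1 + 48) = 109 - 361*(-1139) = 109 + 411179 = 411288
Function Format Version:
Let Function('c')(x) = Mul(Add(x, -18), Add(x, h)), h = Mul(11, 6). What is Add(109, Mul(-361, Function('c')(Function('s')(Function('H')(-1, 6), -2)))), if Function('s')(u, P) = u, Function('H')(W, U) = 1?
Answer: 411288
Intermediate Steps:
h = 66
Function('c')(x) = Mul(Add(-18, x), Add(66, x)) (Function('c')(x) = Mul(Add(x, -18), Add(x, 66)) = Mul(Add(-18, x), Add(66, x)))
Add(109, Mul(-361, Function('c')(Function('s')(Function('H')(-1, 6), -2)))) = Add(109, Mul(-361, Add(-1188, Pow(1, 2), Mul(48, 1)))) = Add(109, Mul(-361, Add(-1188, 1, 48))) = Add(109, Mul(-361, -1139)) = Add(109, 411179) = 411288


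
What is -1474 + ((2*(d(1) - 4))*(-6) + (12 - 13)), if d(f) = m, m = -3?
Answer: -1391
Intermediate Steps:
d(f) = -3
-1474 + ((2*(d(1) - 4))*(-6) + (12 - 13)) = -1474 + ((2*(-3 - 4))*(-6) + (12 - 13)) = -1474 + ((2*(-7))*(-6) - 1) = -1474 + (-14*(-6) - 1) = -1474 + (84 - 1) = -1474 + 83 = -1391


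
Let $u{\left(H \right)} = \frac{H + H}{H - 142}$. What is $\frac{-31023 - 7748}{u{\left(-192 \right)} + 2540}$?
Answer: $- \frac{6474757}{424372} \approx -15.257$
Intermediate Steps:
$u{\left(H \right)} = \frac{2 H}{-142 + H}$
$\frac{-31023 - 7748}{u{\left(-192 \right)} + 2540} = \frac{-31023 - 7748}{2 \left(-192\right) \frac{1}{-142 - 192} + 2540} = - \frac{38771}{2 \left(-192\right) \frac{1}{-334} + 2540} = - \frac{38771}{2 \left(-192\right) \left(- \frac{1}{334}\right) + 2540} = - \frac{38771}{\frac{192}{167} + 2540} = - \frac{38771}{\frac{424372}{167}} = \left(-38771\right) \frac{167}{424372} = - \frac{6474757}{424372}$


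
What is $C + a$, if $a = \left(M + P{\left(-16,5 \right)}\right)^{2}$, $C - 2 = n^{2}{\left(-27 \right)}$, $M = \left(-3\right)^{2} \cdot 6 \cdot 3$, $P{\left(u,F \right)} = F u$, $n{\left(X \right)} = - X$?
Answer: $7455$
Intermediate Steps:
$M = 162$ ($M = 9 \cdot 6 \cdot 3 = 54 \cdot 3 = 162$)
$C = 731$ ($C = 2 + \left(\left(-1\right) \left(-27\right)\right)^{2} = 2 + 27^{2} = 2 + 729 = 731$)
$a = 6724$ ($a = \left(162 + 5 \left(-16\right)\right)^{2} = \left(162 - 80\right)^{2} = 82^{2} = 6724$)
$C + a = 731 + 6724 = 7455$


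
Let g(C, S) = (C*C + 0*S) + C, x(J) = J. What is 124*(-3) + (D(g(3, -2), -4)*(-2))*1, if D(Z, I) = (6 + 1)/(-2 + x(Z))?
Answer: -1867/5 ≈ -373.40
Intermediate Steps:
g(C, S) = C + C² (g(C, S) = (C² + 0) + C = C² + C = C + C²)
D(Z, I) = 7/(-2 + Z) (D(Z, I) = (6 + 1)/(-2 + Z) = 7/(-2 + Z))
124*(-3) + (D(g(3, -2), -4)*(-2))*1 = 124*(-3) + ((7/(-2 + 3*(1 + 3)))*(-2))*1 = -372 + ((7/(-2 + 3*4))*(-2))*1 = -372 + ((7/(-2 + 12))*(-2))*1 = -372 + ((7/10)*(-2))*1 = -372 - 7/5*1 = -372 - 7/5 = -1867/5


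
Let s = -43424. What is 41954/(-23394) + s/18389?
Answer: -127668083/30728019 ≈ -4.1548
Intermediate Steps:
41954/(-23394) + s/18389 = 41954/(-23394) - 43424/18389 = 41954*(-1/23394) - 43424*1/18389 = -20977/11697 - 43424/18389 = -127668083/30728019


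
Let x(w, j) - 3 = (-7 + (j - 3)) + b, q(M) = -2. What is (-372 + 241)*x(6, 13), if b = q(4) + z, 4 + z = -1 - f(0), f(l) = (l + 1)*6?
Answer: 917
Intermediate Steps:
f(l) = 6 + 6*l (f(l) = (1 + l)*6 = 6 + 6*l)
z = -11 (z = -4 + (-1 - (6 + 6*0)) = -4 + (-1 - (6 + 0)) = -4 + (-1 - 1*6) = -4 + (-1 - 6) = -4 - 7 = -11)
b = -13 (b = -2 - 11 = -13)
x(w, j) = -20 + j (x(w, j) = 3 + ((-7 + (j - 3)) - 13) = 3 + ((-7 + (-3 + j)) - 13) = 3 + ((-10 + j) - 13) = 3 + (-23 + j) = -20 + j)
(-372 + 241)*x(6, 13) = (-372 + 241)*(-20 + 13) = -131*(-7) = 917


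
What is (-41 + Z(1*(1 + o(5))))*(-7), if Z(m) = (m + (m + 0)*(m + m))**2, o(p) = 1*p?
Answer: -42301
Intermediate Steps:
o(p) = p
Z(m) = (m + 2*m**2)**2 (Z(m) = (m + m*(2*m))**2 = (m + 2*m**2)**2)
(-41 + Z(1*(1 + o(5))))*(-7) = (-41 + (1*(1 + 5))**2*(1 + 2*(1*(1 + 5)))**2)*(-7) = (-41 + (1*6)**2*(1 + 2*(1*6))**2)*(-7) = (-41 + 6**2*(1 + 2*6)**2)*(-7) = (-41 + 36*(1 + 12)**2)*(-7) = (-41 + 36*13**2)*(-7) = (-41 + 36*169)*(-7) = (-41 + 6084)*(-7) = 6043*(-7) = -42301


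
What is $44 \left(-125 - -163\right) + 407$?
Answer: $2079$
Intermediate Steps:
$44 \left(-125 - -163\right) + 407 = 44 \left(-125 + 163\right) + 407 = 44 \cdot 38 + 407 = 1672 + 407 = 2079$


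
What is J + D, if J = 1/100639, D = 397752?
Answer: 40029363529/100639 ≈ 3.9775e+5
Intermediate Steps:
J = 1/100639 ≈ 9.9365e-6
J + D = 1/100639 + 397752 = 40029363529/100639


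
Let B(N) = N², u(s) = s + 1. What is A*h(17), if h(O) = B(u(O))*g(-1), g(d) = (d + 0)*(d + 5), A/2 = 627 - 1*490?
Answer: -355104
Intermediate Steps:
u(s) = 1 + s
A = 274 (A = 2*(627 - 1*490) = 2*(627 - 490) = 2*137 = 274)
g(d) = d*(5 + d)
h(O) = -4*(1 + O)² (h(O) = (1 + O)²*(-(5 - 1)) = (1 + O)²*(-1*4) = (1 + O)²*(-4) = -4*(1 + O)²)
A*h(17) = 274*(-4*(1 + 17)²) = 274*(-4*18²) = 274*(-4*324) = 274*(-1296) = -355104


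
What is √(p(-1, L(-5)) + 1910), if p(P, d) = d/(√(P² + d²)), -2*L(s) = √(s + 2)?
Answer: √(1910 - I*√3) ≈ 43.704 - 0.0198*I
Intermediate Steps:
L(s) = -√(2 + s)/2 (L(s) = -√(s + 2)/2 = -√(2 + s)/2)
p(P, d) = d/√(P² + d²)
√(p(-1, L(-5)) + 1910) = √((-√(2 - 5)/2)/√((-1)² + (-√(2 - 5)/2)²) + 1910) = √((-I*√3/2)/√(1 + (-I*√3/2)²) + 1910) = √((-I*√3/2)/√(1 - ¾) + 1910) = √((-I*√3/2)/4^(-½) + 1910) = √(-I*√3/2*2 + 1910) = √(-I*√3 + 1910) = √(1910 - I*√3)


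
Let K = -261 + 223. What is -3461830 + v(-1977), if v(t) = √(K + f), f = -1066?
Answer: -3461830 + 4*I*√69 ≈ -3.4618e+6 + 33.227*I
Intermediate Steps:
K = -38
v(t) = 4*I*√69 (v(t) = √(-38 - 1066) = √(-1104) = 4*I*√69)
-3461830 + v(-1977) = -3461830 + 4*I*√69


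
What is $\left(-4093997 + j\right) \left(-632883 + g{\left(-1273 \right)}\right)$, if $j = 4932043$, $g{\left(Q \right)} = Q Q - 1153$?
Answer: $826726512678$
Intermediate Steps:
$g{\left(Q \right)} = -1153 + Q^{2}$ ($g{\left(Q \right)} = Q^{2} - 1153 = -1153 + Q^{2}$)
$\left(-4093997 + j\right) \left(-632883 + g{\left(-1273 \right)}\right) = \left(-4093997 + 4932043\right) \left(-632883 - \left(1153 - \left(-1273\right)^{2}\right)\right) = 838046 \left(-632883 + \left(-1153 + 1620529\right)\right) = 838046 \left(-632883 + 1619376\right) = 838046 \cdot 986493 = 826726512678$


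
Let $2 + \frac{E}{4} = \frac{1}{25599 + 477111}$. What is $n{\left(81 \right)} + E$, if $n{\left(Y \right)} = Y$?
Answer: $\frac{18348917}{251355} \approx 73.0$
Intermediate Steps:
$E = - \frac{2010838}{251355}$ ($E = -8 + \frac{4}{25599 + 477111} = -8 + \frac{4}{502710} = -8 + 4 \cdot \frac{1}{502710} = -8 + \frac{2}{251355} = - \frac{2010838}{251355} \approx -8.0$)
$n{\left(81 \right)} + E = 81 - \frac{2010838}{251355} = \frac{18348917}{251355}$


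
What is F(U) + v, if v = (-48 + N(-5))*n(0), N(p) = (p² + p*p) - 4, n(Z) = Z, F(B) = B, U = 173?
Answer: 173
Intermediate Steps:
N(p) = -4 + 2*p² (N(p) = (p² + p²) - 4 = 2*p² - 4 = -4 + 2*p²)
v = 0 (v = (-48 + (-4 + 2*(-5)²))*0 = (-48 + (-4 + 2*25))*0 = (-48 + (-4 + 50))*0 = (-48 + 46)*0 = -2*0 = 0)
F(U) + v = 173 + 0 = 173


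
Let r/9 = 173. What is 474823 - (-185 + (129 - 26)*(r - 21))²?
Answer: -24970793706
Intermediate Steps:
r = 1557 (r = 9*173 = 1557)
474823 - (-185 + (129 - 26)*(r - 21))² = 474823 - (-185 + (129 - 26)*(1557 - 21))² = 474823 - (-185 + 103*1536)² = 474823 - (-185 + 158208)² = 474823 - 1*158023² = 474823 - 1*24971268529 = 474823 - 24971268529 = -24970793706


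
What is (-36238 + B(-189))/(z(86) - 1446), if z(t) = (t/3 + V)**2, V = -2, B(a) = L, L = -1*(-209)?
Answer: 324261/6614 ≈ 49.026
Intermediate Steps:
L = 209
B(a) = 209
z(t) = (-2 + t/3)**2 (z(t) = (t/3 - 2)**2 = (-2 + t/3)**2)
(-36238 + B(-189))/(z(86) - 1446) = (-36238 + 209)/((-6 + 86)**2/9 - 1446) = -36029/((1/9)*80**2 - 1446) = -36029/((1/9)*6400 - 1446) = -36029/(6400/9 - 1446) = -36029/(-6614/9) = -36029*(-9/6614) = 324261/6614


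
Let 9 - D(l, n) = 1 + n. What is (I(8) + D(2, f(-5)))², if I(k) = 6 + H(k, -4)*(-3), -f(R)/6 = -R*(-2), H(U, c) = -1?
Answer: 1849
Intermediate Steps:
f(R) = -12*R (f(R) = -6*(-R)*(-2) = -12*R)
D(l, n) = 8 - n (D(l, n) = 9 - (1 + n) = 9 + (-1 - n) = 8 - n)
I(k) = 9 (I(k) = 6 - 1*(-3) = 6 + 3 = 9)
(I(8) + D(2, f(-5)))² = (9 + (8 - (-12)*(-5)))² = (9 + (8 - 1*60))² = (9 + (8 - 60))² = (9 - 52)² = (-43)² = 1849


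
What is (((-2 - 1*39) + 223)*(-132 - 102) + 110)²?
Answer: 1804380484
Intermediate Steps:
(((-2 - 1*39) + 223)*(-132 - 102) + 110)² = (((-2 - 39) + 223)*(-234) + 110)² = ((-41 + 223)*(-234) + 110)² = (182*(-234) + 110)² = (-42588 + 110)² = (-42478)² = 1804380484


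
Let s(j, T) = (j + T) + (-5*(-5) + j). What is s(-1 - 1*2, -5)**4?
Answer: 38416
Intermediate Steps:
s(j, T) = 25 + T + 2*j (s(j, T) = (T + j) + (25 + j) = 25 + T + 2*j)
s(-1 - 1*2, -5)**4 = (25 - 5 + 2*(-1 - 1*2))**4 = (25 - 5 + 2*(-1 - 2))**4 = (25 - 5 + 2*(-3))**4 = (25 - 5 - 6)**4 = 14**4 = 38416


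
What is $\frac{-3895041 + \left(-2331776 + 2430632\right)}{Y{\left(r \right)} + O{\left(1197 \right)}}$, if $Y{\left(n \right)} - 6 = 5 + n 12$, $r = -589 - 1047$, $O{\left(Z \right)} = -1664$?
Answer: $\frac{253079}{1419} \approx 178.35$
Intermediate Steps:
$r = -1636$ ($r = -589 - 1047 = -1636$)
$Y{\left(n \right)} = 11 + 12 n$ ($Y{\left(n \right)} = 6 + \left(5 + n 12\right) = 6 + \left(5 + 12 n\right) = 11 + 12 n$)
$\frac{-3895041 + \left(-2331776 + 2430632\right)}{Y{\left(r \right)} + O{\left(1197 \right)}} = \frac{-3895041 + \left(-2331776 + 2430632\right)}{\left(11 + 12 \left(-1636\right)\right) - 1664} = \frac{-3895041 + 98856}{\left(11 - 19632\right) - 1664} = - \frac{3796185}{-19621 - 1664} = - \frac{3796185}{-21285} = \left(-3796185\right) \left(- \frac{1}{21285}\right) = \frac{253079}{1419}$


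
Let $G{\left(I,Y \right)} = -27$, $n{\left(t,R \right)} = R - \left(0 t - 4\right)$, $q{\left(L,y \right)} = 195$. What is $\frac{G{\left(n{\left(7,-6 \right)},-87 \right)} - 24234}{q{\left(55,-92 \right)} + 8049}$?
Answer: $- \frac{8087}{2748} \approx -2.9429$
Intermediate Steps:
$n{\left(t,R \right)} = 4 + R$ ($n{\left(t,R \right)} = R - \left(0 - 4\right) = R - -4 = R + 4 = 4 + R$)
$\frac{G{\left(n{\left(7,-6 \right)},-87 \right)} - 24234}{q{\left(55,-92 \right)} + 8049} = \frac{-27 - 24234}{195 + 8049} = - \frac{24261}{8244} = \left(-24261\right) \frac{1}{8244} = - \frac{8087}{2748}$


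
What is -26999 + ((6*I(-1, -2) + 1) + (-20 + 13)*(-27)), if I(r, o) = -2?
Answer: -26821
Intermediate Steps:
-26999 + ((6*I(-1, -2) + 1) + (-20 + 13)*(-27)) = -26999 + ((6*(-2) + 1) + (-20 + 13)*(-27)) = -26999 + ((-12 + 1) - 7*(-27)) = -26999 + (-11 + 189) = -26999 + 178 = -26821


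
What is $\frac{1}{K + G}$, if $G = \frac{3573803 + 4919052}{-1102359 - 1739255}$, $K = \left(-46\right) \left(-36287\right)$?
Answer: $\frac{2841614}{4743219279173} \approx 5.9909 \cdot 10^{-7}$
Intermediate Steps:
$K = 1669202$
$G = - \frac{8492855}{2841614}$ ($G = \frac{8492855}{-2841614} = 8492855 \left(- \frac{1}{2841614}\right) = - \frac{8492855}{2841614} \approx -2.9887$)
$\frac{1}{K + G} = \frac{1}{1669202 - \frac{8492855}{2841614}} = \frac{1}{\frac{4743219279173}{2841614}} = \frac{2841614}{4743219279173}$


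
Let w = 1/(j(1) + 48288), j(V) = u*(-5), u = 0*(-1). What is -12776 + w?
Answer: -616927487/48288 ≈ -12776.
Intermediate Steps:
u = 0
j(V) = 0 (j(V) = 0*(-5) = 0)
w = 1/48288 (w = 1/(0 + 48288) = 1/48288 ≈ 2.0709e-5)
-12776 + w = -12776 + 1/48288 = -616927487/48288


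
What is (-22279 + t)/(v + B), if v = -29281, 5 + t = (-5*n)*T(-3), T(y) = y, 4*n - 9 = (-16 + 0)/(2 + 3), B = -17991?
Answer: 89049/189088 ≈ 0.47094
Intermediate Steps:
n = 29/20 (n = 9/4 + ((-16 + 0)/(2 + 3))/4 = 9/4 + (-16/5)/4 = 9/4 + (-16*⅕)/4 = 9/4 + (¼)*(-16/5) = 9/4 - ⅘ = 29/20 ≈ 1.4500)
t = 67/4 (t = -5 - 5*29/20*(-3) = -5 - 29/4*(-3) = -5 + 87/4 = 67/4 ≈ 16.750)
(-22279 + t)/(v + B) = (-22279 + 67/4)/(-29281 - 17991) = -89049/4/(-47272) = -89049/4*(-1/47272) = 89049/189088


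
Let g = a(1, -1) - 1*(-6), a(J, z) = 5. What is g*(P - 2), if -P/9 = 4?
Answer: -418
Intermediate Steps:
P = -36 (P = -9*4 = -36)
g = 11 (g = 5 - 1*(-6) = 5 + 6 = 11)
g*(P - 2) = 11*(-36 - 2) = 11*(-38) = -418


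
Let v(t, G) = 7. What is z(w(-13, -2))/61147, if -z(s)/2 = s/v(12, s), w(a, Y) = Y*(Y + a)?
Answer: -60/428029 ≈ -0.00014018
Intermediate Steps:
z(s) = -2*s/7
z(w(-13, -2))/61147 = -(-4)*(-2 - 13)/7/61147 = -(-4)*(-15)/7*(1/61147) = -2/7*30*(1/61147) = -60/7*1/61147 = -60/428029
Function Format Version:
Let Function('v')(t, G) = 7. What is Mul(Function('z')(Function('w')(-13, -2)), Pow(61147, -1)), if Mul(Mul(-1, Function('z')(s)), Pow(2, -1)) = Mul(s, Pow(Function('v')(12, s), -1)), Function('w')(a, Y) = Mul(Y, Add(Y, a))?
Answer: Rational(-60, 428029) ≈ -0.00014018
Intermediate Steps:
Function('z')(s) = Mul(Rational(-2, 7), s) (Function('z')(s) = Mul(-2, Mul(s, Pow(7, -1))) = Mul(-2, Mul(s, Rational(1, 7))) = Mul(-2, Mul(Rational(1, 7), s)) = Mul(Rational(-2, 7), s))
Mul(Function('z')(Function('w')(-13, -2)), Pow(61147, -1)) = Mul(Mul(Rational(-2, 7), Mul(-2, Add(-2, -13))), Pow(61147, -1)) = Mul(Mul(Rational(-2, 7), Mul(-2, -15)), Rational(1, 61147)) = Mul(Mul(Rational(-2, 7), 30), Rational(1, 61147)) = Mul(Rational(-60, 7), Rational(1, 61147)) = Rational(-60, 428029)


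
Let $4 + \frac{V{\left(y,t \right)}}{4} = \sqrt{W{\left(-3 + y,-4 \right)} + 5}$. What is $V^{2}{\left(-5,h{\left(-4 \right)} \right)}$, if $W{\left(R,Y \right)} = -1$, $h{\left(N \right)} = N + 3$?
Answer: $64$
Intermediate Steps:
$h{\left(N \right)} = 3 + N$
$V{\left(y,t \right)} = -8$ ($V{\left(y,t \right)} = -16 + 4 \sqrt{-1 + 5} = -16 + 4 \sqrt{4} = -16 + 4 \cdot 2 = -16 + 8 = -8$)
$V^{2}{\left(-5,h{\left(-4 \right)} \right)} = \left(-8\right)^{2} = 64$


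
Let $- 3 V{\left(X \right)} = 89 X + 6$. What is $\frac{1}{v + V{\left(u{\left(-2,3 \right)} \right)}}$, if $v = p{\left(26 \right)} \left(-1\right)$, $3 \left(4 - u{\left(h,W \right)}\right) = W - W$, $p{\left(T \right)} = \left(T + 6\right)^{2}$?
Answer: $- \frac{3}{3434} \approx -0.00087362$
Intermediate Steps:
$p{\left(T \right)} = \left(6 + T\right)^{2}$
$u{\left(h,W \right)} = 4$ ($u{\left(h,W \right)} = 4 - \frac{W - W}{3} = 4 - 0 = 4 + 0 = 4$)
$v = -1024$ ($v = \left(6 + 26\right)^{2} \left(-1\right) = 32^{2} \left(-1\right) = 1024 \left(-1\right) = -1024$)
$V{\left(X \right)} = -2 - \frac{89 X}{3}$ ($V{\left(X \right)} = - \frac{89 X + 6}{3} = - \frac{6 + 89 X}{3} = -2 - \frac{89 X}{3}$)
$\frac{1}{v + V{\left(u{\left(-2,3 \right)} \right)}} = \frac{1}{-1024 - \frac{362}{3}} = \frac{1}{- \frac{3434}{3}} = - \frac{3}{3434}$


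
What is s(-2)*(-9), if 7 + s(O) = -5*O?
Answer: -27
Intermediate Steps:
s(O) = -7 - 5*O
s(-2)*(-9) = (-7 - 5*(-2))*(-9) = (-7 + 10)*(-9) = 3*(-9) = -27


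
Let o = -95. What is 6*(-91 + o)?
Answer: -1116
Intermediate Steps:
6*(-91 + o) = 6*(-91 - 95) = 6*(-186) = -1116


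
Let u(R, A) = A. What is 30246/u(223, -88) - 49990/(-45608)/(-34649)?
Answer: -746826546418/2172873439 ≈ -343.70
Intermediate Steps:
30246/u(223, -88) - 49990/(-45608)/(-34649) = 30246/(-88) - 49990/(-45608)/(-34649) = 30246*(-1/88) - 49990*(-1/45608)*(-1/34649) = -15123/44 + (24995/22804)*(-1/34649) = -15123/44 - 24995/790135796 = -746826546418/2172873439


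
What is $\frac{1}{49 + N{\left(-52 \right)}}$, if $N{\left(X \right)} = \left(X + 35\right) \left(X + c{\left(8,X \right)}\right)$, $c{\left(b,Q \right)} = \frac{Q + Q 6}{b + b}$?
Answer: $\frac{4}{5279} \approx 0.00075772$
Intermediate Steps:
$c{\left(b,Q \right)} = \frac{7 Q}{2 b}$ ($c{\left(b,Q \right)} = \frac{Q + 6 Q}{2 b} = 7 Q \frac{1}{2 b} = \frac{7 Q}{2 b}$)
$N{\left(X \right)} = \frac{23 X \left(35 + X\right)}{16}$ ($N{\left(X \right)} = \left(X + 35\right) \left(X + \frac{7 X}{2 \cdot 8}\right) = \left(35 + X\right) \left(X + \frac{7}{2} X \frac{1}{8}\right) = \left(35 + X\right) \left(X + \frac{7 X}{16}\right) = \left(35 + X\right) \frac{23 X}{16} = \frac{23 X \left(35 + X\right)}{16}$)
$\frac{1}{49 + N{\left(-52 \right)}} = \frac{1}{49 + \frac{23}{16} \left(-52\right) \left(35 - 52\right)} = \frac{1}{49 + \frac{23}{16} \left(-52\right) \left(-17\right)} = \frac{1}{49 + \frac{5083}{4}} = \frac{1}{\frac{5279}{4}} = \frac{4}{5279}$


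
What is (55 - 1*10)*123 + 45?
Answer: 5580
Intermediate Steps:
(55 - 1*10)*123 + 45 = (55 - 10)*123 + 45 = 45*123 + 45 = 5535 + 45 = 5580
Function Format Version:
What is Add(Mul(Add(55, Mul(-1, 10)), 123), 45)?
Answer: 5580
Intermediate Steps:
Add(Mul(Add(55, Mul(-1, 10)), 123), 45) = Add(Mul(Add(55, -10), 123), 45) = Add(Mul(45, 123), 45) = Add(5535, 45) = 5580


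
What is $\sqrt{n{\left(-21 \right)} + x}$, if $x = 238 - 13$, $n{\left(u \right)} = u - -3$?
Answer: $3 \sqrt{23} \approx 14.387$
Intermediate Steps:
$n{\left(u \right)} = 3 + u$ ($n{\left(u \right)} = u + 3 = 3 + u$)
$x = 225$ ($x = 238 - 13 = 225$)
$\sqrt{n{\left(-21 \right)} + x} = \sqrt{\left(3 - 21\right) + 225} = \sqrt{-18 + 225} = \sqrt{207} = 3 \sqrt{23}$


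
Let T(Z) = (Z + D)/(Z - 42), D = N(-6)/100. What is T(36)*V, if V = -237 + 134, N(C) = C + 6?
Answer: 618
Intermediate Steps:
N(C) = 6 + C
D = 0 (D = (6 - 6)/100 = 0*(1/100) = 0)
T(Z) = Z/(-42 + Z) (T(Z) = (Z + 0)/(Z - 42) = Z/(-42 + Z))
V = -103
T(36)*V = (36/(-42 + 36))*(-103) = (36/(-6))*(-103) = (36*(-⅙))*(-103) = -6*(-103) = 618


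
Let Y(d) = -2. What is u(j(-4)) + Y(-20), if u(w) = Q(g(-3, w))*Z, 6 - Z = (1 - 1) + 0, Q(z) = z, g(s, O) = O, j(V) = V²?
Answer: 94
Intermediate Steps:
Z = 6 (Z = 6 - ((1 - 1) + 0) = 6 - (0 + 0) = 6 - 1*0 = 6 + 0 = 6)
u(w) = 6*w (u(w) = w*6 = 6*w)
u(j(-4)) + Y(-20) = 6*(-4)² - 2 = 6*16 - 2 = 96 - 2 = 94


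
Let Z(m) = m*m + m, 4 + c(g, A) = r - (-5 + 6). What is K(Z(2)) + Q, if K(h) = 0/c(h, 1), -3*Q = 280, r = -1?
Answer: -280/3 ≈ -93.333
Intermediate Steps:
c(g, A) = -6 (c(g, A) = -4 + (-1 - (-5 + 6)) = -4 + (-1 - 1*1) = -4 + (-1 - 1) = -4 - 2 = -6)
Q = -280/3 (Q = -⅓*280 = -280/3 ≈ -93.333)
Z(m) = m + m² (Z(m) = m² + m = m + m²)
K(h) = 0 (K(h) = 0/(-6) = -⅙*0 = 0)
K(Z(2)) + Q = 0 - 280/3 = -280/3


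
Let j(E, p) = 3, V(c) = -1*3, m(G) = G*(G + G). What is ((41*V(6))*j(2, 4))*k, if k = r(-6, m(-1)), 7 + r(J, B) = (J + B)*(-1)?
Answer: 1107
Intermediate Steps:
m(G) = 2*G² (m(G) = G*(2*G) = 2*G²)
V(c) = -3
r(J, B) = -7 - B - J (r(J, B) = -7 + (J + B)*(-1) = -7 + (B + J)*(-1) = -7 + (-B - J) = -7 - B - J)
k = -3 (k = -7 - 2*(-1)² - 1*(-6) = -7 - 2 + 6 = -3)
((41*V(6))*j(2, 4))*k = ((41*(-3))*3)*(-3) = -123*3*(-3) = -369*(-3) = 1107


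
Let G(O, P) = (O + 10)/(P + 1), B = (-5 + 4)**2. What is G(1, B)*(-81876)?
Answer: -450318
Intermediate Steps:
B = 1 (B = (-1)**2 = 1)
G(O, P) = (10 + O)/(1 + P)
G(1, B)*(-81876) = ((10 + 1)/(1 + 1))*(-81876) = (11/2)*(-81876) = -450318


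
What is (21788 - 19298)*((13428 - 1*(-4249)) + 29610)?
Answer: 117744630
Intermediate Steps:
(21788 - 19298)*((13428 - 1*(-4249)) + 29610) = 2490*((13428 + 4249) + 29610) = 2490*(17677 + 29610) = 2490*47287 = 117744630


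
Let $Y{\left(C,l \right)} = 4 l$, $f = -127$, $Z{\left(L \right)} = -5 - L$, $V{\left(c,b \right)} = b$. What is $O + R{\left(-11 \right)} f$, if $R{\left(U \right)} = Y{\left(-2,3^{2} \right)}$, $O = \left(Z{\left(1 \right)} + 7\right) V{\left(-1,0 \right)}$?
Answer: $-4572$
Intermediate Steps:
$O = 0$ ($O = \left(\left(-5 - 1\right) + 7\right) 0 = \left(-6 + 7\right) 0 = 1 \cdot 0 = 0$)
$R{\left(U \right)} = 36$ ($R{\left(U \right)} = 4 \cdot 3^{2} = 4 \cdot 9 = 36$)
$O + R{\left(-11 \right)} f = 0 + 36 \left(-127\right) = 0 - 4572 = -4572$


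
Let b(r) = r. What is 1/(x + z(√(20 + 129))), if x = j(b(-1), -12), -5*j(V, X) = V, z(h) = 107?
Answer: 5/536 ≈ 0.0093284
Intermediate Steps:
j(V, X) = -V/5
x = ⅕ (x = -⅕*(-1) = ⅕ ≈ 0.20000)
1/(x + z(√(20 + 129))) = 1/(⅕ + 107) = 1/(536/5) = 5/536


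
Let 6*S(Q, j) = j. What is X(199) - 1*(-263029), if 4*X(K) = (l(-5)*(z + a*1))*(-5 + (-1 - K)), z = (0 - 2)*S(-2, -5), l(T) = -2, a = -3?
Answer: 788677/3 ≈ 2.6289e+5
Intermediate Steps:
S(Q, j) = j/6
z = 5/3 (z = (0 - 2)*((⅙)*(-5)) = -2*(-⅚) = 5/3 ≈ 1.6667)
X(K) = -4 - 2*K/3 (X(K) = ((-2*(5/3 - 3*1))*(-5 + (-1 - K)))/4 = ((-2*(5/3 - 3))*(-6 - K))/4 = ((-2*(-4/3))*(-6 - K))/4 = (8*(-6 - K)/3)/4 = (-16 - 8*K/3)/4 = -4 - 2*K/3)
X(199) - 1*(-263029) = (-4 - ⅔*199) - 1*(-263029) = (-4 - 398/3) + 263029 = -410/3 + 263029 = 788677/3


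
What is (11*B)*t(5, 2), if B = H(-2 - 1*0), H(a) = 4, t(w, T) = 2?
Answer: 88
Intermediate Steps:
B = 4
(11*B)*t(5, 2) = (11*4)*2 = 44*2 = 88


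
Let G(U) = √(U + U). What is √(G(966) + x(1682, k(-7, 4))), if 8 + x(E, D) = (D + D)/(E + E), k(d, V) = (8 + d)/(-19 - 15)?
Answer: √(-7777585 + 1944392*√483)/986 ≈ 5.9962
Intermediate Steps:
G(U) = √2*√U (G(U) = √(2*U) = √2*√U)
k(d, V) = -4/17 - d/34 (k(d, V) = (8 + d)/(-34) = (8 + d)*(-1/34) = -4/17 - d/34)
x(E, D) = -8 + D/E (x(E, D) = -8 + (D + D)/(E + E) = -8 + (2*D)/((2*E)) = -8 + (2*D)*(1/(2*E)) = -8 + D/E)
√(G(966) + x(1682, k(-7, 4))) = √(√2*√966 + (-8 + (-4/17 - 1/34*(-7))/1682)) = √(2*√483 + (-8 + (-4/17 + 7/34)*(1/1682))) = √(2*√483 + (-8 - 1/34*1/1682)) = √(2*√483 + (-8 - 1/57188)) = √(2*√483 - 457505/57188) = √(-457505/57188 + 2*√483)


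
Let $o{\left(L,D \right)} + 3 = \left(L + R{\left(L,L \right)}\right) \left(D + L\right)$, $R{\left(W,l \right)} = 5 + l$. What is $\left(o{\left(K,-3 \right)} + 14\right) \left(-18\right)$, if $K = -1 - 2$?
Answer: $-306$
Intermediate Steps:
$K = -3$ ($K = -1 - 2 = -3$)
$o{\left(L,D \right)} = -3 + \left(5 + 2 L\right) \left(D + L\right)$ ($o{\left(L,D \right)} = -3 + \left(L + \left(5 + L\right)\right) \left(D + L\right) = -3 + \left(5 + 2 L\right) \left(D + L\right)$)
$\left(o{\left(K,-3 \right)} + 14\right) \left(-18\right) = \left(\left(-3 + \left(-3\right)^{2} - -9 - 3 \left(5 - 3\right) - 3 \left(5 - 3\right)\right) + 14\right) \left(-18\right) = \left(\left(-3 + 9 + 9 - 6 - 6\right) + 14\right) \left(-18\right) = \left(3 + 14\right) \left(-18\right) = 17 \left(-18\right) = -306$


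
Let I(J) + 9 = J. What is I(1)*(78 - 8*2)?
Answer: -496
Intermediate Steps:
I(J) = -9 + J
I(1)*(78 - 8*2) = (-9 + 1)*(78 - 8*2) = -8*(78 - 16) = -8*62 = -496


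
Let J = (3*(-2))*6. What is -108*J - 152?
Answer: 3736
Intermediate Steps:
J = -36 (J = -6*6 = -36)
-108*J - 152 = -108*(-36) - 152 = 3888 - 152 = 3736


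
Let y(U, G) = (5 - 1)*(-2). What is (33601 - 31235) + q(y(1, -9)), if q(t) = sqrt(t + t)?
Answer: 2366 + 4*I ≈ 2366.0 + 4.0*I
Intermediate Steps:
y(U, G) = -8 (y(U, G) = 4*(-2) = -8)
q(t) = sqrt(2)*sqrt(t) (q(t) = sqrt(2*t) = sqrt(2)*sqrt(t))
(33601 - 31235) + q(y(1, -9)) = (33601 - 31235) + sqrt(2)*sqrt(-8) = 2366 + sqrt(2)*(2*I*sqrt(2)) = 2366 + 4*I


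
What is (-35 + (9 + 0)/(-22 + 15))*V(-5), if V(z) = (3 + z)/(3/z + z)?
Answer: -635/49 ≈ -12.959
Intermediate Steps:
V(z) = (3 + z)/(z + 3/z)
(-35 + (9 + 0)/(-22 + 15))*V(-5) = (-35 + (9 + 0)/(-22 + 15))*(-5*(3 - 5)/(3 + (-5)**2)) = (-35 + 9/(-7))*(-5*(-2)/(3 + 25)) = (-35 + 9*(-1/7))*(-5*(-2)/28) = (-35 - 9/7)*(-5*1/28*(-2)) = -254/7*5/14 = -635/49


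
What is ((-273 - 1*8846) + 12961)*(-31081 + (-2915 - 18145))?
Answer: -200325722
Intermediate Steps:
((-273 - 1*8846) + 12961)*(-31081 + (-2915 - 18145)) = ((-273 - 8846) + 12961)*(-31081 - 21060) = (-9119 + 12961)*(-52141) = 3842*(-52141) = -200325722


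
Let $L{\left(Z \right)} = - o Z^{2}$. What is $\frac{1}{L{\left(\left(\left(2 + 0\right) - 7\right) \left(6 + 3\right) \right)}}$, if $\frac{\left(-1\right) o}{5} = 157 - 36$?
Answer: $\frac{1}{1225125} \approx 8.1624 \cdot 10^{-7}$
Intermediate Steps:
$o = -605$ ($o = - 5 \left(157 - 36\right) = \left(-5\right) 121 = -605$)
$L{\left(Z \right)} = 605 Z^{2}$ ($L{\left(Z \right)} = \left(-1\right) \left(-605\right) Z^{2} = 605 Z^{2}$)
$\frac{1}{L{\left(\left(\left(2 + 0\right) - 7\right) \left(6 + 3\right) \right)}} = \frac{1}{605 \left(\left(\left(2 + 0\right) - 7\right) \left(6 + 3\right)\right)^{2}} = \frac{1}{605 \left(\left(2 - 7\right) 9\right)^{2}} = \frac{1}{605 \left(\left(-5\right) 9\right)^{2}} = \frac{1}{605 \left(-45\right)^{2}} = \frac{1}{605 \cdot 2025} = \frac{1}{1225125}$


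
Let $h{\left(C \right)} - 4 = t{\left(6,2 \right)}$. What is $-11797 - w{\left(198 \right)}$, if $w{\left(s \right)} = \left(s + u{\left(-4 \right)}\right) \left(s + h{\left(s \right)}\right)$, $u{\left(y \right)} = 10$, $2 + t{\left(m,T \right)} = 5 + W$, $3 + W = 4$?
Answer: $-54645$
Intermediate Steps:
$W = 1$ ($W = -3 + 4 = 1$)
$t{\left(m,T \right)} = 4$ ($t{\left(m,T \right)} = -2 + \left(5 + 1\right) = -2 + 6 = 4$)
$h{\left(C \right)} = 8$ ($h{\left(C \right)} = 4 + 4 = 8$)
$w{\left(s \right)} = \left(8 + s\right) \left(10 + s\right)$ ($w{\left(s \right)} = \left(s + 10\right) \left(s + 8\right) = \left(10 + s\right) \left(8 + s\right) = \left(8 + s\right) \left(10 + s\right)$)
$-11797 - w{\left(198 \right)} = -11797 - \left(80 + 198^{2} + 18 \cdot 198\right) = -11797 - \left(80 + 39204 + 3564\right) = -11797 - 42848 = -54645$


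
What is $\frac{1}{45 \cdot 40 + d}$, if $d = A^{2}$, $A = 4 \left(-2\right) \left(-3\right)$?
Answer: $\frac{1}{2376} \approx 0.00042088$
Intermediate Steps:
$A = 24$ ($A = \left(-8\right) \left(-3\right) = 24$)
$d = 576$ ($d = 24^{2} = 576$)
$\frac{1}{45 \cdot 40 + d} = \frac{1}{45 \cdot 40 + 576} = \frac{1}{1800 + 576} = \frac{1}{2376}$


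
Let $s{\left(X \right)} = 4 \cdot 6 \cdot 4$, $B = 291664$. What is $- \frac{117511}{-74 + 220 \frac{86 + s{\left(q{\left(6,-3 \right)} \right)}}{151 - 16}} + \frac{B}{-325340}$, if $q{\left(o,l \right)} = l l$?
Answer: $- \frac{51699533831}{97764670} \approx -528.82$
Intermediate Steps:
$q{\left(o,l \right)} = l^{2}$
$s{\left(X \right)} = 96$ ($s{\left(X \right)} = 24 \cdot 4 = 96$)
$- \frac{117511}{-74 + 220 \frac{86 + s{\left(q{\left(6,-3 \right)} \right)}}{151 - 16}} + \frac{B}{-325340} = - \frac{117511}{-74 + 220 \frac{86 + 96}{151 - 16}} + \frac{291664}{-325340} = - \frac{117511}{-74 + 220 \cdot \frac{182}{135}} + 291664 \left(- \frac{1}{325340}\right) = - \frac{117511}{-74 + 220 \cdot 182 \cdot \frac{1}{135}} - \frac{72916}{81335} = - \frac{117511}{-74 + 220 \cdot \frac{182}{135}} - \frac{72916}{81335} = - \frac{117511}{-74 + \frac{8008}{27}} - \frac{72916}{81335} = - \frac{117511}{\frac{6010}{27}} - \frac{72916}{81335} = \left(-117511\right) \frac{27}{6010} - \frac{72916}{81335} = - \frac{3172797}{6010} - \frac{72916}{81335} = - \frac{51699533831}{97764670}$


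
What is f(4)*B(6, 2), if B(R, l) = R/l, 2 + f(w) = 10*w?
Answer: 114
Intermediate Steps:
f(w) = -2 + 10*w
f(4)*B(6, 2) = (-2 + 10*4)*(6/2) = (-2 + 40)*(6*(½)) = 38*3 = 114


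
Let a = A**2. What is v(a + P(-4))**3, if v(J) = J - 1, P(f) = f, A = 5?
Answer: 8000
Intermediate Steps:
a = 25 (a = 5**2 = 25)
v(J) = -1 + J
v(a + P(-4))**3 = (-1 + (25 - 4))**3 = (-1 + 21)**3 = 20**3 = 8000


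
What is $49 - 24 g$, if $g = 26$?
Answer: $-575$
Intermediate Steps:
$49 - 24 g = 49 - 624 = -575$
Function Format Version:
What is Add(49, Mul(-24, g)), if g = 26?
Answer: -575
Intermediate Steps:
Add(49, Mul(-24, g)) = Add(49, Mul(-24, 26)) = Add(49, -624) = -575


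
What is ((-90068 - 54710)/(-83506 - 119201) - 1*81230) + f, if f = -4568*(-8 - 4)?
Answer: -5354157920/202707 ≈ -26413.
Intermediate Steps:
f = 54816 (f = -4568*(-12) = -571*(-96) = 54816)
((-90068 - 54710)/(-83506 - 119201) - 1*81230) + f = ((-90068 - 54710)/(-83506 - 119201) - 1*81230) + 54816 = (-144778/(-202707) - 81230) + 54816 = (-144778*(-1/202707) - 81230) + 54816 = (144778/202707 - 81230) + 54816 = -16465744832/202707 + 54816 = -5354157920/202707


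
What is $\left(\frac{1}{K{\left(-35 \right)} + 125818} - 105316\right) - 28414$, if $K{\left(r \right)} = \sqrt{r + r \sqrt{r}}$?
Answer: $-133730 + \frac{1}{125818 + \sqrt{-35 - 35 i \sqrt{35}}} \approx -1.3373 \cdot 10^{5} + 6.9907 \cdot 10^{-10} i$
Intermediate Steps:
$K{\left(r \right)} = \sqrt{r + r^{\frac{3}{2}}}$
$\left(\frac{1}{K{\left(-35 \right)} + 125818} - 105316\right) - 28414 = \left(\frac{1}{\sqrt{-35 + \left(-35\right)^{\frac{3}{2}}} + 125818} - 105316\right) - 28414 = \left(\frac{1}{\sqrt{-35 - 35 i \sqrt{35}} + 125818} - 105316\right) - 28414 = \left(\frac{1}{125818 + \sqrt{-35 - 35 i \sqrt{35}}} - 105316\right) - 28414 = \left(-105316 + \frac{1}{125818 + \sqrt{-35 - 35 i \sqrt{35}}}\right) - 28414 = -133730 + \frac{1}{125818 + \sqrt{-35 - 35 i \sqrt{35}}}$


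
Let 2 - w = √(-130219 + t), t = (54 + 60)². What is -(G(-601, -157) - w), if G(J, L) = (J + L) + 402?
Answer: 358 - I*√117223 ≈ 358.0 - 342.38*I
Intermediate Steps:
G(J, L) = 402 + J + L
t = 12996 (t = 114² = 12996)
w = 2 - I*√117223 (w = 2 - √(-130219 + 12996) = 2 - √(-117223) = 2 - I*√117223 ≈ 2.0 - 342.38*I)
-(G(-601, -157) - w) = -((402 - 601 - 157) - (2 - I*√117223)) = -(-356 + (-2 + I*√117223)) = -(-358 + I*√117223) = 358 - I*√117223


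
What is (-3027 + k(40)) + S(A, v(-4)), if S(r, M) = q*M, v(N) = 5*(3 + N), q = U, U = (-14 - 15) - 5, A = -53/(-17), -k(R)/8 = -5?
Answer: -2817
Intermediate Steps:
k(R) = 40 (k(R) = -8*(-5) = 40)
A = 53/17 (A = -53*(-1/17) = 53/17 ≈ 3.1176)
U = -34 (U = -29 - 5 = -34)
q = -34
v(N) = 15 + 5*N
S(r, M) = -34*M
(-3027 + k(40)) + S(A, v(-4)) = (-3027 + 40) - 34*(15 + 5*(-4)) = -2987 - 34*(15 - 20) = -2987 - 34*(-5) = -2987 + 170 = -2817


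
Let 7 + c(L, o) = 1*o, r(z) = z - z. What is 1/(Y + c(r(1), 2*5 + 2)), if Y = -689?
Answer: -1/684 ≈ -0.0014620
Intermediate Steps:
r(z) = 0
c(L, o) = -7 + o (c(L, o) = -7 + 1*o = -7 + o)
1/(Y + c(r(1), 2*5 + 2)) = 1/(-689 + (-7 + (2*5 + 2))) = 1/(-689 + (-7 + (10 + 2))) = 1/(-689 + (-7 + 12)) = 1/(-689 + 5) = 1/(-684) = -1/684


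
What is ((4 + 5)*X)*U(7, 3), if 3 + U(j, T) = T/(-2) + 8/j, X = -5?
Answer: 2115/14 ≈ 151.07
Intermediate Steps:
U(j, T) = -3 + 8/j - T/2 (U(j, T) = -3 + (T/(-2) + 8/j) = -3 + (T*(-½) + 8/j) = -3 + (-T/2 + 8/j) = -3 + (8/j - T/2) = -3 + 8/j - T/2)
((4 + 5)*X)*U(7, 3) = ((4 + 5)*(-5))*(-3 + 8/7 - ½*3) = (9*(-5))*(-3 + 8*(⅐) - 3/2) = -45*(-3 + 8/7 - 3/2) = -45*(-47/14) = 2115/14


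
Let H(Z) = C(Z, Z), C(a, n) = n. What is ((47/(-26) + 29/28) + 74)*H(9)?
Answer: 239895/364 ≈ 659.05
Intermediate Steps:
H(Z) = Z
((47/(-26) + 29/28) + 74)*H(9) = ((47/(-26) + 29/28) + 74)*9 = ((47*(-1/26) + 29*(1/28)) + 74)*9 = ((-47/26 + 29/28) + 74)*9 = (-281/364 + 74)*9 = (26655/364)*9 = 239895/364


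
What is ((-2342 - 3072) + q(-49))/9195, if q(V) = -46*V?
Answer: -632/1839 ≈ -0.34367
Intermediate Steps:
((-2342 - 3072) + q(-49))/9195 = ((-2342 - 3072) - 46*(-49))/9195 = (-5414 + 2254)*(1/9195) = -3160*1/9195 = -632/1839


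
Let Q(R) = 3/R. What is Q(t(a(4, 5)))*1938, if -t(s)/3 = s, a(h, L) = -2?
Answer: 969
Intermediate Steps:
t(s) = -3*s
Q(t(a(4, 5)))*1938 = (3/((-3*(-2))))*1938 = (3/6)*1938 = (3*(⅙))*1938 = (½)*1938 = 969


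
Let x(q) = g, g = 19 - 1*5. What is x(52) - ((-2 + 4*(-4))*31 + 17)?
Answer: 555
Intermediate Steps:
g = 14 (g = 19 - 5 = 14)
x(q) = 14
x(52) - ((-2 + 4*(-4))*31 + 17) = 14 - ((-2 + 4*(-4))*31 + 17) = 14 - ((-2 - 16)*31 + 17) = 14 - (-18*31 + 17) = 14 - (-558 + 17) = 14 - 1*(-541) = 14 + 541 = 555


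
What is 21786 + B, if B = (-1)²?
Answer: 21787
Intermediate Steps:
B = 1
21786 + B = 21786 + 1 = 21787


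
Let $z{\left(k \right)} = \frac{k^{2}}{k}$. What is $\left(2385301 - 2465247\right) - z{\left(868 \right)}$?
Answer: $-80814$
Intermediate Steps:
$z{\left(k \right)} = k$
$\left(2385301 - 2465247\right) - z{\left(868 \right)} = \left(2385301 - 2465247\right) - 868 = -79946 - 868 = -80814$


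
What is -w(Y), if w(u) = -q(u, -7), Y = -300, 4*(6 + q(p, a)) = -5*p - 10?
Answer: 733/2 ≈ 366.50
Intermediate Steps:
q(p, a) = -17/2 - 5*p/4 (q(p, a) = -6 + (-5*p - 10)/4 = -6 + (-10 - 5*p)/4 = -6 + (-5/2 - 5*p/4) = -17/2 - 5*p/4)
w(u) = 17/2 + 5*u/4 (w(u) = -(-17/2 - 5*u/4) = 17/2 + 5*u/4)
-w(Y) = -(17/2 + (5/4)*(-300)) = -(17/2 - 375) = -1*(-733/2) = 733/2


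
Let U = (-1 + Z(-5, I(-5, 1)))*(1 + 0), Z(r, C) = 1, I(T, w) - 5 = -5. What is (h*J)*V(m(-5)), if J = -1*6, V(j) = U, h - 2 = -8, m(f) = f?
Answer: 0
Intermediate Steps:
I(T, w) = 0 (I(T, w) = 5 - 5 = 0)
h = -6 (h = 2 - 8 = -6)
U = 0 (U = (-1 + 1)*(1 + 0) = 0*1 = 0)
V(j) = 0
J = -6
(h*J)*V(m(-5)) = -6*(-6)*0 = 36*0 = 0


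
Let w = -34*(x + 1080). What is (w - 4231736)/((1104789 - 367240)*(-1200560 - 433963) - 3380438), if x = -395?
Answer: 4255026/1205544184565 ≈ 3.5295e-6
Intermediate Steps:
w = -23290 (w = -34*(-395 + 1080) = -34*685 = -23290)
(w - 4231736)/((1104789 - 367240)*(-1200560 - 433963) - 3380438) = (-23290 - 4231736)/((1104789 - 367240)*(-1200560 - 433963) - 3380438) = -4255026/(737549*(-1634523) - 3380438) = -4255026/(-1205540804127 - 3380438) = -4255026/(-1205544184565) = -4255026*(-1/1205544184565) = 4255026/1205544184565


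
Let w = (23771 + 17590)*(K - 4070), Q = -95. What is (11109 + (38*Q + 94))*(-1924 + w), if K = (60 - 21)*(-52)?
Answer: -1915116346086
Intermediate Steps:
K = -2028 (K = 39*(-52) = -2028)
w = -252219378 (w = (23771 + 17590)*(-2028 - 4070) = 41361*(-6098) = -252219378)
(11109 + (38*Q + 94))*(-1924 + w) = (11109 + (38*(-95) + 94))*(-1924 - 252219378) = (11109 + (-3610 + 94))*(-252221302) = (11109 - 3516)*(-252221302) = 7593*(-252221302) = -1915116346086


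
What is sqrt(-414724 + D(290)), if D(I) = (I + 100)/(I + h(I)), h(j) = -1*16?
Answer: I*sqrt(7783928041)/137 ≈ 643.99*I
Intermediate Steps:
h(j) = -16
D(I) = (100 + I)/(-16 + I) (D(I) = (I + 100)/(I - 16) = (100 + I)/(-16 + I))
sqrt(-414724 + D(290)) = sqrt(-414724 + (100 + 290)/(-16 + 290)) = sqrt(-414724 + 390/274) = sqrt(-414724 + (1/274)*390) = sqrt(-414724 + 195/137) = sqrt(-56816993/137) = I*sqrt(7783928041)/137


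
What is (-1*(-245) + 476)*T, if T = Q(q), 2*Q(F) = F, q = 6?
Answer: 2163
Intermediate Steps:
Q(F) = F/2
T = 3 (T = (½)*6 = 3)
(-1*(-245) + 476)*T = (-1*(-245) + 476)*3 = (245 + 476)*3 = 721*3 = 2163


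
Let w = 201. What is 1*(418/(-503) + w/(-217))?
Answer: -191809/109151 ≈ -1.7573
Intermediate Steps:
1*(418/(-503) + w/(-217)) = 1*(418/(-503) + 201/(-217)) = 1*(418*(-1/503) + 201*(-1/217)) = 1*(-418/503 - 201/217) = 1*(-191809/109151) = -191809/109151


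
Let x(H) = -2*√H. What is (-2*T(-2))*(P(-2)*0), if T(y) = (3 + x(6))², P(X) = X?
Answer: 0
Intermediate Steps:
T(y) = (3 - 2*√6)²
(-2*T(-2))*(P(-2)*0) = (-2*(33 - 12*√6))*(-2*0) = (-66 + 24*√6)*0 = 0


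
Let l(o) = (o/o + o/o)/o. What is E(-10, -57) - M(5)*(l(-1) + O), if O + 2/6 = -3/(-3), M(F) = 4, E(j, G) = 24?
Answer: 88/3 ≈ 29.333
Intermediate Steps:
l(o) = 2/o (l(o) = (1 + 1)/o = 2/o)
O = ⅔ (O = -⅓ - 3/(-3) = -⅓ - ⅓*(-3) = -⅓ + 1 = ⅔ ≈ 0.66667)
E(-10, -57) - M(5)*(l(-1) + O) = 24 - 4*(2/(-1) + ⅔) = 24 - 4*(2*(-1) + ⅔) = 24 - 4*(-2 + ⅔) = 24 - 4*(-4)/3 = 24 - 1*(-16/3) = 24 + 16/3 = 88/3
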